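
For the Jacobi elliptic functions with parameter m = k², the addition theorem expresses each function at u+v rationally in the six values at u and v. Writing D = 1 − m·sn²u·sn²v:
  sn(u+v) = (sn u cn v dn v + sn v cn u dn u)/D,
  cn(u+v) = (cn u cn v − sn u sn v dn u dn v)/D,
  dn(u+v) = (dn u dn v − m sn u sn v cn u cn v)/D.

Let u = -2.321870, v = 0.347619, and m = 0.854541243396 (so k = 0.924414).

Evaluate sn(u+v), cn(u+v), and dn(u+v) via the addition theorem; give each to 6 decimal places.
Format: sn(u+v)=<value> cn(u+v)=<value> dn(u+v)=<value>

sn u = -0.9995177685033227, cn u = 0.031052060255934, dn u = 0.3824692553504963
sn v = 0.3351895257480456, cn v = 0.9421507213969537, dn v = 0.9507841851303234
m = k² = 0.854541243396
D = 1 − m·sn²u·sn²v = 0.9040831419126432
sn(u+v) = (sn u·cn v·dn v + sn v·cn u·dn u)/D = -0.8913691671696181/0.9040831419126432 = -0.985937162022369
cn(u+v) = (cn u·cn v − sn u·sn v·dn u·dn v)/D = 0.1510871778476847/0.9040831419126432 = 0.1671164640102132
dn(u+v) = (dn u·dn v − m·sn u·sn v·cn u·cn v)/D = 0.3720214902206213/0.9040831419126432 = 0.4114903519089926

sn(u+v)=-0.985937 cn(u+v)=0.167116 dn(u+v)=0.411490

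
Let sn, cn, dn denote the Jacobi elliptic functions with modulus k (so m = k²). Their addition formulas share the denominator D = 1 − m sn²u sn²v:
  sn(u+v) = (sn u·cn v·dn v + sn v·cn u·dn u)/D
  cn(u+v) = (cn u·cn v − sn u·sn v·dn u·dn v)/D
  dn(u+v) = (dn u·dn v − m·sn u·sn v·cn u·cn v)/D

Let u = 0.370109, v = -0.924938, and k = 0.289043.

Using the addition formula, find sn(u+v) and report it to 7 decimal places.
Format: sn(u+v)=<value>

sn u = 0.3610769582651537, cn u = 0.9325360208646015, dn u = 0.9945388770149894
sn v = -0.7929711561448841, cn v = 0.609259177626604, dn v = 0.9733787001696819
m = k² = 0.083545855849
D = 1 − m·sn²u·sn²v = 0.9931508095307503
sn(u+v) = (sn u·cn v·dn v + sn v·cn u·dn u)/D = -0.521302761716433/0.9931508095307503 = -0.5248978873236192

sn(u+v)=-0.5248979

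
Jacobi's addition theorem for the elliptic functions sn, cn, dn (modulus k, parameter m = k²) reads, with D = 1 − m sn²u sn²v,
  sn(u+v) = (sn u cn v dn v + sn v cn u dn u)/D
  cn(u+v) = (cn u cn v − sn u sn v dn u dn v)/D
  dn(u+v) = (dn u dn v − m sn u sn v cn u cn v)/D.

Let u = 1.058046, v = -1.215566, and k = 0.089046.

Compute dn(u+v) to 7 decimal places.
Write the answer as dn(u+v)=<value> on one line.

sn u = 0.8707847329966901, cn u = 0.4916644676808394, dn u = 0.9969892498524581
sn v = -0.9369516841549103, cn v = 0.3494589268558999, dn v = 0.9965134895244933
m = k² = 0.007929190116
D = 1 − m·sn²u·sn²v = 0.9947218122349677
dn(u+v) = (dn u·dn v − m·sn u·sn v·cn u·cn v)/D = 0.9946247679416231/0.9947218122349677 = 0.999902440770725

dn(u+v)=0.9999024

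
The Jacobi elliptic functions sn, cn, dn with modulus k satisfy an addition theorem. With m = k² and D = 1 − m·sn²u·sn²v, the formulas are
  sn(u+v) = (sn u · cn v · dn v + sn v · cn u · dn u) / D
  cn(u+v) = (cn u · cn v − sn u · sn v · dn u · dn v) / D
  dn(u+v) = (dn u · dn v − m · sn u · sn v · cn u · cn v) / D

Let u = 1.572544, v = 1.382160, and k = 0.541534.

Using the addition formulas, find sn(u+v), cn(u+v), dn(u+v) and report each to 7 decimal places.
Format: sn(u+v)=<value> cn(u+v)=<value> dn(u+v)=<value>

sn(u+v)=0.4444240 cn(u+v)=-0.8958166 dn(u+v)=0.9706068

sn u = 0.9933216363345114, cn u = 0.1153781902689092, dn u = 0.8429975259798162
sn v = 0.9618777673123972, cn v = 0.2734797263968901, dn v = 0.8536241054034504
m = k² = 0.293259073156
D = 1 − m·sn²u·sn²v = 0.7322860379305829
sn(u+v) = (sn u·cn v·dn v + sn v·cn u·dn u)/D = 0.3254454562943469/0.7322860379305829 = 0.4444239538064189
cn(u+v) = (cn u·cn v − sn u·sn v·dn u·dn v)/D = -0.6559939758301409/0.7322860379305829 = -0.8958165823889788
dn(u+v) = (dn u·dn v − m·sn u·sn v·cn u·cn v)/D = 0.710761831691305/0.7322860379305829 = 0.9706068324064942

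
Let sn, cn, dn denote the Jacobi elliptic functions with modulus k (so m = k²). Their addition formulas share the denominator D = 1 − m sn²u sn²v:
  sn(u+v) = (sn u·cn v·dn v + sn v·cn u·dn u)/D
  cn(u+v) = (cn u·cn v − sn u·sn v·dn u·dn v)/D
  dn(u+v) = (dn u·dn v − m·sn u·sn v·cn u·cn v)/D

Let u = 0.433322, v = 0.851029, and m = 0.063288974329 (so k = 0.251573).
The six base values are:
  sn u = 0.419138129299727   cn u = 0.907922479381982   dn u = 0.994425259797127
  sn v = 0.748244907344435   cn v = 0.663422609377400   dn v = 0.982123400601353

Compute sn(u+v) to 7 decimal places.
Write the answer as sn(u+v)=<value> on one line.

sn(u+v)=0.9545983

m = k² = 0.063288974329
D = 1 − m·sn²u·sn²v = 0.9937751349856999
sn(u+v) = (sn u·cn v·dn v + sn v·cn u·dn u)/D = 0.9486560228828205/0.9937751349856999 = 0.9545982682455335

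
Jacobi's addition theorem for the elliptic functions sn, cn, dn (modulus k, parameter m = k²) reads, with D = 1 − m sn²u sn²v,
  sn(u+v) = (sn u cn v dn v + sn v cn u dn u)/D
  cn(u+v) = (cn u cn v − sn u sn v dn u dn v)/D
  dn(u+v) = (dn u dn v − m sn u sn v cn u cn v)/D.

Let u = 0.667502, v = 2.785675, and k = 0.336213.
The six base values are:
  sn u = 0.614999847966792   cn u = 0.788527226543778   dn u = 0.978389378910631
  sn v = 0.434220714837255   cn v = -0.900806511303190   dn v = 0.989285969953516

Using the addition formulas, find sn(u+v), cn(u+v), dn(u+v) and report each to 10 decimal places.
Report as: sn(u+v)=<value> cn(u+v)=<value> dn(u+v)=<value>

m = k² = 0.113039181369
D = 1 − m·sn²u·sn²v = 0.9919387925710438
sn(u+v) = (sn u·cn v·dn v + sn v·cn u·dn u)/D = -0.2130648486459696/0.9919387925710438 = -0.2147963667130295
cn(u+v) = (cn u·cn v − sn u·sn v·dn u·dn v)/D = -0.9687858062950604/0.9919387925710438 = -0.9766588559199582
dn(u+v) = (dn u·dn v − m·sn u·sn v·cn u·cn v)/D = 0.9893487607238792/0.9919387925710438 = 0.997388919692866

sn(u+v)=-0.2147963667 cn(u+v)=-0.9766588559 dn(u+v)=0.9973889197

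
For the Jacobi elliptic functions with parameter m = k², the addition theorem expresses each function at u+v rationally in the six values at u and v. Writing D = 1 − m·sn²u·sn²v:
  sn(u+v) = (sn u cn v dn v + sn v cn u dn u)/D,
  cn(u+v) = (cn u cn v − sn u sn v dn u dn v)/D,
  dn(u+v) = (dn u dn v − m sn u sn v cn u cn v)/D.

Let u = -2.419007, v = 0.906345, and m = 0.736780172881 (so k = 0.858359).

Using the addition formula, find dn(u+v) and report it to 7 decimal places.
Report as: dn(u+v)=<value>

sn u = -0.9890742837613609, cn u = -0.1474179812707765, dn u = 0.5284236737017314
sn v = 0.7377705412534272, cn v = 0.6750515746656881, dn v = 0.7739293212275194
m = k² = 0.736780172881
D = 1 − m·sn²u·sn²v = 0.6076818767733511
dn(u+v) = (dn u·dn v − m·sn u·sn v·cn u·cn v)/D = 0.3554598916363114/0.6076818767733511 = 0.5849440393445999

dn(u+v)=0.5849440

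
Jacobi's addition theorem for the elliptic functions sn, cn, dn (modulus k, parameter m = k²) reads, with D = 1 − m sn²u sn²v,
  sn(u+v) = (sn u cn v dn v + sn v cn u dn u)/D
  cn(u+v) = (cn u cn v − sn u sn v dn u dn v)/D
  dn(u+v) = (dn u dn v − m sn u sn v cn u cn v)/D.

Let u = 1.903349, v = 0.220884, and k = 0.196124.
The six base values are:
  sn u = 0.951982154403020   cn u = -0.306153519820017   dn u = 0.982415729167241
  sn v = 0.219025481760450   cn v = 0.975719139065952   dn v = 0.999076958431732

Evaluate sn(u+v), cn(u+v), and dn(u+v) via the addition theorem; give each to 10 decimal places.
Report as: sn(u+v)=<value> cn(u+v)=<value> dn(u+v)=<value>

m = k² = 0.038464623376
D = 1 − m·sn²u·sn²v = 0.9983277223419381
sn(u+v) = (sn u·cn v·dn v + sn v·cn u·dn u)/D = 0.8621335235888142/0.9983277223419381 = 0.8635776652243701
cn(u+v) = (cn u·cn v − sn u·sn v·dn u·dn v)/D = -0.5033726539064051/0.9983277223419381 = -0.5042158427951523
dn(u+v) = (dn u·dn v − m·sn u·sn v·cn u·cn v)/D = 0.9839047100952933/0.9983277223419381 = 0.9855528280705153

sn(u+v)=0.8635776652 cn(u+v)=-0.5042158428 dn(u+v)=0.9855528281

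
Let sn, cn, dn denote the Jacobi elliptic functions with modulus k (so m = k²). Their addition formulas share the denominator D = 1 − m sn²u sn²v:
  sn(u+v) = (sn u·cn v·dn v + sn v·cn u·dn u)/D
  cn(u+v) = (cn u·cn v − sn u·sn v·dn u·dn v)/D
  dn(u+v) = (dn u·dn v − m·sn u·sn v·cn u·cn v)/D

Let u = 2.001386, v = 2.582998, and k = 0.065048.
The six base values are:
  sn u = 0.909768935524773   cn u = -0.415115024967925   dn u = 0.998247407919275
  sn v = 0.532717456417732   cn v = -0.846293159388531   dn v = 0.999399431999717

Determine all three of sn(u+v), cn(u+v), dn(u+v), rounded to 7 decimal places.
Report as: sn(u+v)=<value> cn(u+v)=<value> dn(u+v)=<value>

m = k² = 0.004231242304
D = 1 − m·sn²u·sn²v = 0.9990061428653856
sn(u+v) = (sn u·cn v·dn v + sn v·cn u·dn u)/D = -0.9902202844277078/0.9990061428653856 = -0.9912054009873474
cn(u+v) = (cn u·cn v − sn u·sn v·dn u·dn v)/D = -0.1322008388425908/0.9990061428653856 = -0.1323323583010286
dn(u+v) = (dn u·dn v − m·sn u·sn v·cn u·cn v)/D = 0.9969274733817198/0.9990061428653856 = 0.9979192625605848

sn(u+v)=-0.9912054 cn(u+v)=-0.1323324 dn(u+v)=0.9979193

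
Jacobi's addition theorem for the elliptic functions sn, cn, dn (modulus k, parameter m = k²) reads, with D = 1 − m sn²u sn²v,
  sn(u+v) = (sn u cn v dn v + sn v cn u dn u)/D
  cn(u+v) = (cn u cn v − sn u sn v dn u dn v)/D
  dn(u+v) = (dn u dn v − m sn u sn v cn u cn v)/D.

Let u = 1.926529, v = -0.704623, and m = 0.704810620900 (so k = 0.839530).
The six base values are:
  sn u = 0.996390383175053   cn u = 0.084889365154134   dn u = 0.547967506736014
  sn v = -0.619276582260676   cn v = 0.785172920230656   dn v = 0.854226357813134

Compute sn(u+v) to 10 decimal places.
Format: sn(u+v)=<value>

sn(u+v)=0.8740344455

m = k² = 0.7048106209
D = 1 − m·sn²u·sn²v = 0.7316504881660581
sn(u+v) = (sn u·cn v·dn v + sn v·cn u·dn u)/D = 0.6394877287004487/0.7316504881660581 = 0.8740344454677767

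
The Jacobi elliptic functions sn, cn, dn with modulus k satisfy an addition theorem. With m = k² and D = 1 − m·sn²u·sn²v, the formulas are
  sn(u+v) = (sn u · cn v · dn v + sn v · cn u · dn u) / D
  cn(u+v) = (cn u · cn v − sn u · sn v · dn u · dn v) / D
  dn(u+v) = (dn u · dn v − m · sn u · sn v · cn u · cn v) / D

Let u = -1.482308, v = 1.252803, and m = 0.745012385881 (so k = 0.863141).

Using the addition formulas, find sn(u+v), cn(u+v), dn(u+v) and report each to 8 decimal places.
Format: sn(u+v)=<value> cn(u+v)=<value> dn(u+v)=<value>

sn u = -0.937885399878806, cn u = 0.3469452070488539, dn u = 0.5870821770900147
sn v = 0.8794565181441762, cn v = 0.4759792355699168, dn v = 0.6509798872272177
m = k² = 0.745012385881
D = 1 − m·sn²u·sn²v = 0.4931356020601966
sn(u+v) = (sn u·cn v·dn v + sn v·cn u·dn u)/D = -0.1114741130527423/0.4931356020601966 = -0.2260516429700704
cn(u+v) = (cn u·cn v − sn u·sn v·dn u·dn v)/D = 0.4803709443111407/0.4931356020601966 = 0.9741153190000308
dn(u+v) = (dn u·dn v − m·sn u·sn v·cn u·cn v)/D = 0.4836577737255229/0.4931356020601966 = 0.9807804824979626

sn(u+v)=-0.22605164 cn(u+v)=0.97411532 dn(u+v)=0.98078048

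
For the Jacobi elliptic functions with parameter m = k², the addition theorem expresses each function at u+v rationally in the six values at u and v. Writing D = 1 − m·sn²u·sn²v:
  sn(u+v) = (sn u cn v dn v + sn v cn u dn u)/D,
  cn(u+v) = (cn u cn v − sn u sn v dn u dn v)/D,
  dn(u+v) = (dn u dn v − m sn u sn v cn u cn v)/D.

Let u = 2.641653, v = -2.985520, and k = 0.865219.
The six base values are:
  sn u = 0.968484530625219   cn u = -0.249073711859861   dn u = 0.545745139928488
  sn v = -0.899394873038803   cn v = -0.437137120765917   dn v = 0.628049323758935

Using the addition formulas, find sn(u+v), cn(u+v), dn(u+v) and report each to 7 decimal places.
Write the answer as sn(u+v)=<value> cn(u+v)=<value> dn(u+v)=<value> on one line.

m = k² = 0.748603917961
D = 1 − m·sn²u·sn²v = 0.4320131418122435
sn(u+v) = (sn u·cn v·dn v + sn v·cn u·dn u)/D = -0.1436358647798395/0.4320131418122435 = -0.3324803133934866
cn(u+v) = (cn u·cn v − sn u·sn v·dn u·dn v)/D = 0.407435998713213/0.4320131418122435 = 0.9431101956854082
dn(u+v) = (dn u·dn v − m·sn u·sn v·cn u·cn v)/D = 0.4137519926163853/0.4320131418122435 = 0.9577301071924458

sn(u+v)=-0.3324803 cn(u+v)=0.9431102 dn(u+v)=0.9577301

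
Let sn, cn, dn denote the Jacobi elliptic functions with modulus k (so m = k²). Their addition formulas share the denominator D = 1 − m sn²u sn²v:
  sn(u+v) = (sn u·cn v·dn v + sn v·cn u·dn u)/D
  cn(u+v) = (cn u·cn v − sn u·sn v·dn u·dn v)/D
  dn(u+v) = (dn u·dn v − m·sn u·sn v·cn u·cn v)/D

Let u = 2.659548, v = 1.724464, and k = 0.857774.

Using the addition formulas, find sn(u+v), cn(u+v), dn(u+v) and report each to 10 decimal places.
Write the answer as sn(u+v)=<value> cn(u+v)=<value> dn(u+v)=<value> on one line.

sn u = 0.9609146927024797, cn u = -0.276844637565005, dn u = 0.5662294840291029
sn v = 0.9772707245707075, cn v = 0.2119951199840323, dn v = 0.5452439542411021
m = k² = 0.735776235076
D = 1 − m·sn²u·sn²v = 0.3511486650681938
sn(u+v) = (sn u·cn v·dn v + sn v·cn u·dn u)/D = -0.04212338603577309/0.3511486650681938 = -0.1199588385950225
cn(u+v) = (cn u·cn v − sn u·sn v·dn u·dn v)/D = -0.3486129735509793/0.3511486650681938 = -0.9927788661343136
dn(u+v) = (dn u·dn v − m·sn u·sn v·cn u·cn v)/D = 0.3492847528877819/0.3511486650681938 = 0.9946919570944408

sn(u+v)=-0.1199588386 cn(u+v)=-0.9927788661 dn(u+v)=0.9946919571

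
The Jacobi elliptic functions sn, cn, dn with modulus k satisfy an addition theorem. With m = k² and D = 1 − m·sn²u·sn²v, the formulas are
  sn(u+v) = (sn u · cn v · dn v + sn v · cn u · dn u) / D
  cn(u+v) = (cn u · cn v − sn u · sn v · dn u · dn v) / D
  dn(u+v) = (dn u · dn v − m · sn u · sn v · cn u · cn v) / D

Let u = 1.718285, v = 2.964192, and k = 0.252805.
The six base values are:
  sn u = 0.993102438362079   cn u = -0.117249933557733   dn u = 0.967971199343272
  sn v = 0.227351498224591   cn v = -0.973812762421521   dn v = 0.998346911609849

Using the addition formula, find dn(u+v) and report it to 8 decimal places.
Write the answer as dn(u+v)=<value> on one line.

m = k² = 0.063910368025
D = 1 − m·sn²u·sn²v = 0.9967419701733964
dn(u+v) = (dn u·dn v − m·sn u·sn v·cn u·cn v)/D = 0.9647234593981773/0.9967419701733964 = 0.9678768309819952

dn(u+v)=0.96787683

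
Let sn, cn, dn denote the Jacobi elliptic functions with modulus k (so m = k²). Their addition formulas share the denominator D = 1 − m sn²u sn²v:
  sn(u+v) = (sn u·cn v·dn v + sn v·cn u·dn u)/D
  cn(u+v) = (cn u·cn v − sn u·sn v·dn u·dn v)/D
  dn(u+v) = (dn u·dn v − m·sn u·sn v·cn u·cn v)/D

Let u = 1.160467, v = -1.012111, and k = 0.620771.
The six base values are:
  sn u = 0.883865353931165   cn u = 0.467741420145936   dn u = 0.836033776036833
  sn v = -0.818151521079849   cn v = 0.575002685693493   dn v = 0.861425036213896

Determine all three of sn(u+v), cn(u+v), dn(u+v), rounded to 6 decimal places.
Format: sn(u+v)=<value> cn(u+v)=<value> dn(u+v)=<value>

sn(u+v)=0.147606 cn(u+v)=0.989046 dn(u+v)=0.995793

m = k² = 0.385356634441
D = 1 − m·sn²u·sn²v = 0.7984872425369382
sn(u+v) = (sn u·cn v·dn v + sn v·cn u·dn u)/D = 0.1178614881656774/0.7984872425369382 = 0.1476059752579267
cn(u+v) = (cn u·cn v − sn u·sn v·dn u·dn v)/D = 0.7897408094442221/0.7984872425369382 = 0.9890462456670852
dn(u+v) = (dn u·dn v − m·sn u·sn v·cn u·cn v)/D = 0.7951281407208728/0.7984872425369382 = 0.9957931678339744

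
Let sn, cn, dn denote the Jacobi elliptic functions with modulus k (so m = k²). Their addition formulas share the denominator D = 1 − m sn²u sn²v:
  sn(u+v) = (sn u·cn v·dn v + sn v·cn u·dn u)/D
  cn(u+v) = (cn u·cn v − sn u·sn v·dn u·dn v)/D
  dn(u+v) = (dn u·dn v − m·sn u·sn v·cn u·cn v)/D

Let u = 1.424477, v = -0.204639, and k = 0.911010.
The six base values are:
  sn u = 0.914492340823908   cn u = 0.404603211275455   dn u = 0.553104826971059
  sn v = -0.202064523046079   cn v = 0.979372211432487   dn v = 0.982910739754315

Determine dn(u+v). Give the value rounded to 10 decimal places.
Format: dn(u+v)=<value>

m = k² = 0.8299392201
D = 1 − m·sn²u·sn²v = 0.9716608660847222
dn(u+v) = (dn u·dn v − m·sn u·sn v·cn u·cn v)/D = 0.6044232759388486/0.9716608660847222 = 0.6220516818531076

dn(u+v)=0.6220516819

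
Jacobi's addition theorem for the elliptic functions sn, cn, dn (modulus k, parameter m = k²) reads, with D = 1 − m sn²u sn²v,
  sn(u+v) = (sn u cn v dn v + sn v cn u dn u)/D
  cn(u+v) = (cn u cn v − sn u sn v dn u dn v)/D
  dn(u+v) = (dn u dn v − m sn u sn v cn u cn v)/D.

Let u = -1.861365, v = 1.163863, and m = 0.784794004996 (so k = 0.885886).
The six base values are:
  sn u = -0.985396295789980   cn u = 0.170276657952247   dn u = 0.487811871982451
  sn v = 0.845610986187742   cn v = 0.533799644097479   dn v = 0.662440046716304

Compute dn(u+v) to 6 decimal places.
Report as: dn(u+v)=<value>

dn(u+v)=0.840666

m = k² = 0.784794004996
D = 1 − m·sn²u·sn²v = 0.4550975495059089
dn(u+v) = (dn u·dn v − m·sn u·sn v·cn u·cn v)/D = 0.3825849991213094/0.4550975495059089 = 0.8406659177503261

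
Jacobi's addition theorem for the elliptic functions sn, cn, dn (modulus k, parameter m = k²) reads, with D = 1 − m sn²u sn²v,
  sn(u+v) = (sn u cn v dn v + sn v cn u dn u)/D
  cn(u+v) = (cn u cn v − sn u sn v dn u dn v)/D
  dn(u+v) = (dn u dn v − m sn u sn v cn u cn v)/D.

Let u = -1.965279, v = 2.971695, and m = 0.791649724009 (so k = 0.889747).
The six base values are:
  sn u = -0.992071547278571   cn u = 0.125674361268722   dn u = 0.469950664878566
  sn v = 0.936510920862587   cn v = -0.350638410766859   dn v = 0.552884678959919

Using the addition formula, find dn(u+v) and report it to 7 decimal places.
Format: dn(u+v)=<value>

m = k² = 0.791649724009
D = 1 − m·sn²u·sn²v = 0.3166475664194981
dn(u+v) = (dn u·dn v − m·sn u·sn v·cn u·cn v)/D = 0.2274173247041238/0.3166475664194981 = 0.7182032923090239

dn(u+v)=0.7182033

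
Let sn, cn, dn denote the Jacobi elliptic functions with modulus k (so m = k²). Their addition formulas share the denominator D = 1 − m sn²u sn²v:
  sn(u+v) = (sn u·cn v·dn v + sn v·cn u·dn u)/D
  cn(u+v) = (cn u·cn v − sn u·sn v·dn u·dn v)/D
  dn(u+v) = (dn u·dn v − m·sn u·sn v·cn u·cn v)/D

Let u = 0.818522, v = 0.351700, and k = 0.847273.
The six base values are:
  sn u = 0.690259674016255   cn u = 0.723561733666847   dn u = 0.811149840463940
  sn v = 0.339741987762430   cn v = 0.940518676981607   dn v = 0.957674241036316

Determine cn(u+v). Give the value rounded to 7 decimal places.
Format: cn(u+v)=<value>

m = k² = 0.717871536529
D = 1 − m·sn²u·sn²v = 0.960520632623444
cn(u+v) = (cn u·cn v − sn u·sn v·dn u·dn v)/D = 0.4983517471159227/0.960520632623444 = 0.5188350257034959

cn(u+v)=0.5188350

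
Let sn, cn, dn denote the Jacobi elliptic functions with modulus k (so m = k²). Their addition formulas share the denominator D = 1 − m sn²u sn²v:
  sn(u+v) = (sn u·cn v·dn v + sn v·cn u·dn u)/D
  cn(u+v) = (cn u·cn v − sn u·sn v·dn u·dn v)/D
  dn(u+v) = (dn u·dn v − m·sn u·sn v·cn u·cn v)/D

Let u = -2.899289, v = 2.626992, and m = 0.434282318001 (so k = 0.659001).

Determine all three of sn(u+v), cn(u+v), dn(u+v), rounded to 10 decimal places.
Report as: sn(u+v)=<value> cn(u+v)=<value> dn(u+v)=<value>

sn u = -0.6303972532209666, cn u = -0.7762726989476446, dn u = 0.9096240455203006
sn v = 0.7966681533934742, cn v = -0.6044169532438943, dn v = 0.8510990745687102
m = k² = 0.434282318001
D = 1 − m·sn²u·sn²v = 0.8904643007642534
sn(u+v) = (sn u·cn v·dn v + sn v·cn u·dn u)/D = -0.23825223752242/0.8904643007642534 = -0.2675595611389886
cn(u+v) = (cn u·cn v − sn u·sn v·dn u·dn v)/D = 0.8579991504955766/0.8904643007642534 = 0.9635413230594274
dn(u+v) = (dn u·dn v − m·sn u·sn v·cn u·cn v)/D = 0.8765129853865174/0.8904643007642534 = 0.9843325382435185

sn(u+v)=-0.2675595611 cn(u+v)=0.9635413231 dn(u+v)=0.9843325382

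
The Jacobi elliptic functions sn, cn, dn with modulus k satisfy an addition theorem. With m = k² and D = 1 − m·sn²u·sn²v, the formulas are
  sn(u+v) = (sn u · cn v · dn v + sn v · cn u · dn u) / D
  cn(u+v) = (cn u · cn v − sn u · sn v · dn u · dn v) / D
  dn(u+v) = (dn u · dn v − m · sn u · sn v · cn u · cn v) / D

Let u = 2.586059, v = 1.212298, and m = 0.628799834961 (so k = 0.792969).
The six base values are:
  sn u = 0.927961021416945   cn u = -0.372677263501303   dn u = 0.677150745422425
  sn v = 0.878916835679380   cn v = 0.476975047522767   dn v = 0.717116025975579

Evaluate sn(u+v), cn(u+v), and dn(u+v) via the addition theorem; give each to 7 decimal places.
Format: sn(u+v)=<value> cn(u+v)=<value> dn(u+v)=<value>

m = k² = 0.628799834961
D = 1 − m·sn²u·sn²v = 0.5817196579300312
sn(u+v) = (sn u·cn v·dn v + sn v·cn u·dn u)/D = 0.09560347519953765/0.5817196579300312 = 0.1643463030624225
cn(u+v) = (cn u·cn v − sn u·sn v·dn u·dn v)/D = -0.5738098430246765/0.5817196579300312 = -0.9864027030932723
dn(u+v) = (dn u·dn v − m·sn u·sn v·cn u·cn v)/D = 0.5767586276284155/0.5817196579300312 = 0.991471785018803

sn(u+v)=0.1643463 cn(u+v)=-0.9864027 dn(u+v)=0.9914718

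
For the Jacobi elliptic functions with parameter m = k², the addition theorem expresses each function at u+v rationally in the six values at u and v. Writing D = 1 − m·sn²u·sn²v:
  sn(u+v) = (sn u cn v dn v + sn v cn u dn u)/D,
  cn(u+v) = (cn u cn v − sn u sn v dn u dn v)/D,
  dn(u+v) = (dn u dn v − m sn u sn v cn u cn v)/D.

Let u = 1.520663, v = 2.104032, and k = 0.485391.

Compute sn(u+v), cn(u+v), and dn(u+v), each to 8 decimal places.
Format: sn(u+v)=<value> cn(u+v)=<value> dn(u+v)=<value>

sn(u+v)=-0.26468520 cn(u+v)=-0.96433487 dn(u+v)=0.99171264

sn u = 0.9905312645706578, cn u = 0.1372873406693189, dn u = 0.8768330544849318
sn v = 0.9304947258039762, cn v = -0.3663052896846879, dn v = 0.8921932952854899
m = k² = 0.235604422881
D = 1 − m·sn²u·sn²v = 0.799853662893556
sn(u+v) = (sn u·cn v·dn v + sn v·cn u·dn u)/D = -0.2117094306212495/0.799853662893556 = -0.2646852048603091
cn(u+v) = (cn u·cn v − sn u·sn v·dn u·dn v)/D = -0.7713267783697547/0.799853662893556 = -0.9643348704304207
dn(u+v) = (dn u·dn v − m·sn u·sn v·cn u·cn v)/D = 0.7932249893748395/0.799853662893556 = 0.9917126421666476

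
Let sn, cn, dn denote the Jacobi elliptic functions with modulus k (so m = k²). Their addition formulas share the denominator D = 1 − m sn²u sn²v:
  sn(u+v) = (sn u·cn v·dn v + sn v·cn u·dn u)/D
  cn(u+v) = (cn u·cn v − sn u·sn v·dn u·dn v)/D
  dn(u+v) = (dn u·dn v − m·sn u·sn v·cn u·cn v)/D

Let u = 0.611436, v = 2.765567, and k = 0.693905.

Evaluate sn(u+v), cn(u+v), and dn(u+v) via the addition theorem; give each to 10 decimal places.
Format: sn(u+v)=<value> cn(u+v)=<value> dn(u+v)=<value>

sn(u+v)=0.2938884154 cn(u+v)=-0.9558397352 dn(u+v)=0.9789853389

sn u = 0.560113585303792, cn u = 0.8284158204417222, dn u = 0.9213788785527517
sn v = 0.7583428360060535, cn v = -0.6518559220244117, dn v = 0.8503497732432813
m = k² = 0.481504149025
D = 1 − m·sn²u·sn²v = 0.9131272792525216
sn(u+v) = (sn u·cn v·dn v + sn v·cn u·dn u)/D = 0.2683575291214095/0.9131272792525216 = 0.293888415359888
cn(u+v) = (cn u·cn v − sn u·sn v·dn u·dn v)/D = -0.8728033367712135/0.9131272792525216 = -0.955839735163408
dn(u+v) = (dn u·dn v − m·sn u·sn v·cn u·cn v)/D = 0.8939382189085576/0.9131272792525216 = 0.9789853388679046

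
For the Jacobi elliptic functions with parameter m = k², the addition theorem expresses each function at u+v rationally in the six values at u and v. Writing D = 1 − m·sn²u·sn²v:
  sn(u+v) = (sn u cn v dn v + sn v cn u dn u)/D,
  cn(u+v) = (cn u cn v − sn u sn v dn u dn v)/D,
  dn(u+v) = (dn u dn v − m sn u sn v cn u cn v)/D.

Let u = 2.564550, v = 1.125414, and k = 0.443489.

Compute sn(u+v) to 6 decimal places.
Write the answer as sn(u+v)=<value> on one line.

sn(u+v)=-0.363841

sn u = 0.6735356584452996, cn u = -0.7391547312996493, dn u = 0.9543452893453704
sn v = 0.8862759460614427, cn v = 0.4631575838015553, dn v = 0.9195155472050606
m = k² = 0.196682493121
D = 1 − m·sn²u·sn²v = 0.9299150422184984
sn(u+v) = (sn u·cn v·dn v + sn v·cn u·dn u)/D = -0.3383411136674234/0.9299150422184984 = -0.3638408868623557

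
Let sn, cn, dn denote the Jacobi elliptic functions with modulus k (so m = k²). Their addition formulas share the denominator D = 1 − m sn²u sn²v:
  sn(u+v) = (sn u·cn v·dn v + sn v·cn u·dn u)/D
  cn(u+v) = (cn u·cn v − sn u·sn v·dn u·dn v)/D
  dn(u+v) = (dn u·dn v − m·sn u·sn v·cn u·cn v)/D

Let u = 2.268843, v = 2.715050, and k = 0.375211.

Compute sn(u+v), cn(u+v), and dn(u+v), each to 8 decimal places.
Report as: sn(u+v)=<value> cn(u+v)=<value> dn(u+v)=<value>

sn u = 0.8272663564569035, cn u = -0.5618099104452675, dn u = 0.9506062221494256
sn v = 0.5168969695121944, cn v = -0.8560476171972617, dn v = 0.9810123193094279
m = k² = 0.140783294521
D = 1 − m·sn²u·sn²v = 0.9742575533521598
sn(u+v) = (sn u·cn v·dn v + sn v·cn u·dn u)/D = -0.9707867027884202/0.9742575533521598 = -0.9964374404367743
cn(u+v) = (cn u·cn v − sn u·sn v·dn u·dn v)/D = 0.08216421333478427/0.9742575533521598 = 0.08433520792533676
dn(u+v) = (dn u·dn v − m·sn u·sn v·cn u·cn v)/D = 0.9036037999996809/0.9742575533521598 = 0.9274793886797405

sn(u+v)=-0.99643744 cn(u+v)=0.08433521 dn(u+v)=0.92747939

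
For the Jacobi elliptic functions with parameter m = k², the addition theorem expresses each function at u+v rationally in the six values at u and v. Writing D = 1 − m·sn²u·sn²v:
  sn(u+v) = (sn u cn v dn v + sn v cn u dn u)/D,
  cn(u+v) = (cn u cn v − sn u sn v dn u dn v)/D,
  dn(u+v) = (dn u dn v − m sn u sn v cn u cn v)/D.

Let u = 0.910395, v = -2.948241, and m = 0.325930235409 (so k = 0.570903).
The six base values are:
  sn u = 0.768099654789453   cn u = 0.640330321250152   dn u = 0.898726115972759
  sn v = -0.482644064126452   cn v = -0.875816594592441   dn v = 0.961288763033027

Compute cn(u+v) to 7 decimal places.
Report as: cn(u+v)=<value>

m = k² = 0.325930235409
D = 1 − m·sn²u·sn²v = 0.955206630900628
cn(u+v) = (cn u·cn v − sn u·sn v·dn u·dn v)/D = -0.2405349102885333/0.955206630900628 = -0.2518145315445959

cn(u+v)=-0.2518145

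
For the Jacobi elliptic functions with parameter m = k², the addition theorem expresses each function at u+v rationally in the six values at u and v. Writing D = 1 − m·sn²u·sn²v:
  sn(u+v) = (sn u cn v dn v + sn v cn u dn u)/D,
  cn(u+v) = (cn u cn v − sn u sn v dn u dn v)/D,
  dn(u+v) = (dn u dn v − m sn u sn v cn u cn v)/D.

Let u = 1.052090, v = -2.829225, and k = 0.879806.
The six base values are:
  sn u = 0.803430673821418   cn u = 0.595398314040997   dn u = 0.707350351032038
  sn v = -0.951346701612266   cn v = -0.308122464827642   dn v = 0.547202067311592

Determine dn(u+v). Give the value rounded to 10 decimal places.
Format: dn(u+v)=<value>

dn(u+v)=0.5084563880

m = k² = 0.774058597636
D = 1 − m·sn²u·sn²v = 0.5477815373153733
dn(u+v) = (dn u·dn v − m·sn u·sn v·cn u·cn v)/D = 0.2785230218969907/0.5477815373153733 = 0.5084563880374762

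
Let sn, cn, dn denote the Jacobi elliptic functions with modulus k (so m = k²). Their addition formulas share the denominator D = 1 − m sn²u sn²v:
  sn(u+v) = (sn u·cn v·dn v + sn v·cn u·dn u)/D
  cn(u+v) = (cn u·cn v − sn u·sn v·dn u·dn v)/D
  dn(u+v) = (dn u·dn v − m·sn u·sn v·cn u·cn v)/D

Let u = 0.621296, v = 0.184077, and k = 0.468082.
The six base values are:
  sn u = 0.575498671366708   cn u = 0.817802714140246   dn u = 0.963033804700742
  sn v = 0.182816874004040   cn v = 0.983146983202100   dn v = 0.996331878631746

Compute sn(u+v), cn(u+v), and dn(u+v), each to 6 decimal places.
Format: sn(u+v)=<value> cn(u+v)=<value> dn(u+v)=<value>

m = k² = 0.219100758724
D = 1 − m·sn²u·sn²v = 0.9975747021072623
sn(u+v) = (sn u·cn v·dn v + sn v·cn u·dn u)/D = 0.7077057491244552/0.9975747021072623 = 0.7094263192816617
cn(u+v) = (cn u·cn v − sn u·sn v·dn u·dn v)/D = 0.7030703086751615/0.9975747021072623 = 0.7047796091761409
dn(u+v) = (dn u·dn v − m·sn u·sn v·cn u·cn v)/D = 0.9409671805904825/0.9975747021072623 = 0.9432548546016625

sn(u+v)=0.709426 cn(u+v)=0.704780 dn(u+v)=0.943255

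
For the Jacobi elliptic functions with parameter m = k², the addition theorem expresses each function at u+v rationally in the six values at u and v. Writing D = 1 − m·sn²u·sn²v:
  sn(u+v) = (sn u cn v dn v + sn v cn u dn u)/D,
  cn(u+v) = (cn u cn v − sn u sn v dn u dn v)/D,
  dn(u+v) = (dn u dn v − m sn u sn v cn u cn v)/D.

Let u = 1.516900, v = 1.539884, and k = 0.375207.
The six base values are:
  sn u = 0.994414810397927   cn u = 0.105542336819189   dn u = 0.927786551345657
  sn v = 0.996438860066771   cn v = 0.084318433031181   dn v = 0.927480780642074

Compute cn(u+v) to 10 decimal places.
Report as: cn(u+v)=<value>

cn(u+v)=-0.9790828448

m = k² = 0.140780292849
D = 1 − m·sn²u·sn²v = 0.8617776270539764
cn(u+v) = (cn u·cn v − sn u·sn v·dn u·dn v)/D = -0.8437516906392171/0.8617776270539764 = -0.9790828447515147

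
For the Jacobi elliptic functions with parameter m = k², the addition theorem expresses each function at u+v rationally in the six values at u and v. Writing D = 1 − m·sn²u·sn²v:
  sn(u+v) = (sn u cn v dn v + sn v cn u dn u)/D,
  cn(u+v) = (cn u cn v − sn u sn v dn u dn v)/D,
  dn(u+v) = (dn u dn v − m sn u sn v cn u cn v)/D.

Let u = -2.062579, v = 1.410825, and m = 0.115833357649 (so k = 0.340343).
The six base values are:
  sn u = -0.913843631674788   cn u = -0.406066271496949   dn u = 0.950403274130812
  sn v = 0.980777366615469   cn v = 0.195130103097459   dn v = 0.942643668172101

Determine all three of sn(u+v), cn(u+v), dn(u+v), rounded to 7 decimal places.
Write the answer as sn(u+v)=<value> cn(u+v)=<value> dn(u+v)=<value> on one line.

sn(u+v)=-0.6026784 cn(u+v)=0.7979842 dn(u+v)=0.9787374

m = k² = 0.115833357649
D = 1 − m·sn²u·sn²v = 0.9069495891680103
sn(u+v) = (sn u·cn v·dn v + sn v·cn u·dn u)/D = -0.5465988988332083/0.9069495891680103 = -0.6026783686341712
cn(u+v) = (cn u·cn v − sn u·sn v·dn u·dn v)/D = 0.7237314426542119/0.9069495891680103 = 0.7979842003325968
dn(u+v) = (dn u·dn v − m·sn u·sn v·cn u·cn v)/D = 0.8876654683870109/0.9069495891680103 = 0.97873738407149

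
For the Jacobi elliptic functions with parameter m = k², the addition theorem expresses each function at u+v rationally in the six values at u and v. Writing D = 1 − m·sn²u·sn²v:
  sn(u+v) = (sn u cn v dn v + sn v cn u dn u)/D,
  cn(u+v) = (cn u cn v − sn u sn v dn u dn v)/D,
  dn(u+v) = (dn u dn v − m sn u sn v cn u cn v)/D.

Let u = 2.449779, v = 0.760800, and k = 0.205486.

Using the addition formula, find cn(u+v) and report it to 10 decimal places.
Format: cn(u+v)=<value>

sn u = 0.661913675569685, cn u = -0.7495800731701916, dn u = 0.9907069160765026
sn v = 0.6875012015306432, cn v = 0.7261832398877861, dn v = 0.9899708370505227
m = k² = 0.042224496196
D = 1 − m·sn²u·sn²v = 0.9912559202995587
cn(u+v) = (cn u·cn v − sn u·sn v·dn u·dn v)/D = -0.9906484401522495/0.9912559202995587 = -0.999387161140863

cn(u+v)=-0.9993871611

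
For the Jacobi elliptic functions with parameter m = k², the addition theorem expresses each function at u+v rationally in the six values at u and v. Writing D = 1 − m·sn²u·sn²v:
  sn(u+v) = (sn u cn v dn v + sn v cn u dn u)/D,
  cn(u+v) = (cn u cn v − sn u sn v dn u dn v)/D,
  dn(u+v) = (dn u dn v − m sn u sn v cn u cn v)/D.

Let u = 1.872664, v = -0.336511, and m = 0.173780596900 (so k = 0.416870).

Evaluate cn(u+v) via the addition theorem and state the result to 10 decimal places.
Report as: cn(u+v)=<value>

cn(u+v)=0.1002959631

sn u = 0.9789081929541346, cn u = -0.204300635748572, dn u = 0.9129473084184081
sn v = -0.3291780665035475, cn v = 0.9442678648206695, dn v = 0.9905399776978277
m = k² = 0.1737805969
D = 1 − m·sn²u·sn²v = 0.9819554111398287
cn(u+v) = (cn u·cn v − sn u·sn v·dn u·dn v)/D = 0.09848616371417886/0.9819554111398287 = 0.1002959631332533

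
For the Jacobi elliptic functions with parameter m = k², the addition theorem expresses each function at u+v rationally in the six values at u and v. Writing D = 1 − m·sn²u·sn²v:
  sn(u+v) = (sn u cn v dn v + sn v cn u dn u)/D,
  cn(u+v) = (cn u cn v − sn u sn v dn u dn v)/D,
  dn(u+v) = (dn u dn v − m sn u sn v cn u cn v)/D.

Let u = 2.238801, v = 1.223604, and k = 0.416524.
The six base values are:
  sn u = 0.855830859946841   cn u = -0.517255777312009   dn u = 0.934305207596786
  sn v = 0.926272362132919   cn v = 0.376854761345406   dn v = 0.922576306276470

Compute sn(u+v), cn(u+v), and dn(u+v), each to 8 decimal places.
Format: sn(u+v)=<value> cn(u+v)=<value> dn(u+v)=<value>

m = k² = 0.173492242576
D = 1 − m·sn²u·sn²v = 0.8909731769240421
sn(u+v) = (sn u·cn v·dn v + sn v·cn u·dn u)/D = -0.1500911192787167/0.8909731769240421 = -0.1684575059788947
cn(u+v) = (cn u·cn v − sn u·sn v·dn u·dn v)/D = -0.8782402051328455/0.8909731769240421 = -0.9857089168103181
dn(u+v) = (dn u·dn v − m·sn u·sn v·cn u·cn v)/D = 0.8887771838617936/0.8909731769240421 = 0.9975352871229751

sn(u+v)=-0.16845751 cn(u+v)=-0.98570892 dn(u+v)=0.99753529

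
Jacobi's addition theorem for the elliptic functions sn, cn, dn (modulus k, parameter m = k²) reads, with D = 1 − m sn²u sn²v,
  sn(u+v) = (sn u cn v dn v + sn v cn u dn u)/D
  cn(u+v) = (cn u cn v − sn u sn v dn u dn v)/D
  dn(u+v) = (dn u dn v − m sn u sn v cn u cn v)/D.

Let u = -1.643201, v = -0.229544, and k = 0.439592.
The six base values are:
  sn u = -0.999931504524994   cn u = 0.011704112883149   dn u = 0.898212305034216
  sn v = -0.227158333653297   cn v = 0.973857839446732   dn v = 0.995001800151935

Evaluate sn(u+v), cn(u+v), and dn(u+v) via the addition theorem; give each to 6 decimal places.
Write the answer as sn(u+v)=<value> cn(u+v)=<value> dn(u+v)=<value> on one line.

m = k² = 0.193241126464
D = 1 − m·sn²u·sn²v = 0.9900299482527918
sn(u+v) = (sn u·cn v·dn v + sn v·cn u·dn u)/D = -0.9713119970709817/0.9900299482527918 = -0.9810935505387048
cn(u+v) = (cn u·cn v − sn u·sn v·dn u·dn v)/D = -0.191604547919424/0.9900299482527918 = -0.1935340928398867
dn(u+v) = (dn u·dn v − m·sn u·sn v·cn u·cn v)/D = 0.8932225580661107/0.9900299482527918 = 0.9022177153756539

sn(u+v)=-0.981094 cn(u+v)=-0.193534 dn(u+v)=0.902218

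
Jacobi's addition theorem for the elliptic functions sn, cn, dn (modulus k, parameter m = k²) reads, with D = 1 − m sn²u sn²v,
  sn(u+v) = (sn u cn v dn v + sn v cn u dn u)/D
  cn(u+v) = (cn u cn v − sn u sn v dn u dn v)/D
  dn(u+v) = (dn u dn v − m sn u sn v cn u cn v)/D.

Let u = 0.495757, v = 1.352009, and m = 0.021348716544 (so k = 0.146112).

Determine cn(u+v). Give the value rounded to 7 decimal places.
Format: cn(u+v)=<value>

cn(u+v)=-0.2625555

sn u = 0.475334655301453, cn u = 0.879805072427665, dn u = 0.9975852876825701
sn v = 0.9748219951635678, cn v = 0.2229844787094407, dn v = 0.9898044180542758
m = k² = 0.021348716544
D = 1 − m·sn²u·sn²v = 0.9954162453066159
cn(u+v) = (cn u·cn v − sn u·sn v·dn u·dn v)/D = -0.2613520192691086/0.9954162453066159 = -0.2625555093172153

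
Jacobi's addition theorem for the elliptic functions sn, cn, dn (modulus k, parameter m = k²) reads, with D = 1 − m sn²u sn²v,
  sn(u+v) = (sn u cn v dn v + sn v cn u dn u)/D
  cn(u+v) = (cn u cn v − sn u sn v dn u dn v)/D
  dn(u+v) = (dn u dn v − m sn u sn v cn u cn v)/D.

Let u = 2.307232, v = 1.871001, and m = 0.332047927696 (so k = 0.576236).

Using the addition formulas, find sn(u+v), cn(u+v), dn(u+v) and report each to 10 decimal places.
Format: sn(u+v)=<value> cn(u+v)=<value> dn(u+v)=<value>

sn(u+v)=-0.6396418797 cn(u+v)=-0.7686730552 dn(u+v)=0.9295941776

sn u = 0.8881764769283756, cn u = -0.459502498177212, dn u = 0.8591050675532499
sn v = 0.993644519733127, cn v = -0.1125636193639993, dn v = 0.8198532236232202
m = k² = 0.332047927696
D = 1 − m·sn²u·sn²v = 0.741380426561038
sn(u+v) = (sn u·cn v·dn v + sn v·cn u·dn u)/D = -0.4742179695815593/0.741380426561038 = -0.6396418796504562
cn(u+v) = (cn u·cn v − sn u·sn v·dn u·dn v)/D = -0.5698791575533974/0.741380426561038 = -0.7686730552043771
dn(u+v) = (dn u·dn v − m·sn u·sn v·cn u·cn v)/D = 0.689182927916231/0.741380426561038 = 0.9295941775979575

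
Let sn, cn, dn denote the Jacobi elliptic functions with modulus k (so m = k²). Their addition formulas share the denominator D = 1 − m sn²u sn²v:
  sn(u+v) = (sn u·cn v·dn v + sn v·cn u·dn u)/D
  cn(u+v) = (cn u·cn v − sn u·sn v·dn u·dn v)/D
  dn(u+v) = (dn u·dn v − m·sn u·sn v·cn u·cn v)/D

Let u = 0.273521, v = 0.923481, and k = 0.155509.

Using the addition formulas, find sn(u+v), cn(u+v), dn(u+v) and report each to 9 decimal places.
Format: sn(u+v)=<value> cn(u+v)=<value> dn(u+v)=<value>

sn(u+v)=0.929043987 cn(u+v)=0.369969282 dn(u+v)=0.989508494

sn u = 0.2700449883314094, cn u = 0.9628477056508412, dn u = 0.9991178449899369
sn v = 0.7960903622788982, cn v = 0.6051777714743434, dn v = 0.9923072881326795
m = k² = 0.024183049081
D = 1 − m·sn²u·sn²v = 0.9988823443102977
sn(u+v) = (sn u·cn v·dn v + sn v·cn u·dn u)/D = 0.9280056359150395/0.9988823443102977 = 0.9290439872133322
cn(u+v) = (cn u·cn v − sn u·sn v·dn u·dn v)/D = 0.3695557839958121/0.9988823443102977 = 0.3699692822691553
dn(u+v) = (dn u·dn v − m·sn u·sn v·cn u·cn v)/D = 0.9884025646837203/0.9988823443102977 = 0.9895084944825875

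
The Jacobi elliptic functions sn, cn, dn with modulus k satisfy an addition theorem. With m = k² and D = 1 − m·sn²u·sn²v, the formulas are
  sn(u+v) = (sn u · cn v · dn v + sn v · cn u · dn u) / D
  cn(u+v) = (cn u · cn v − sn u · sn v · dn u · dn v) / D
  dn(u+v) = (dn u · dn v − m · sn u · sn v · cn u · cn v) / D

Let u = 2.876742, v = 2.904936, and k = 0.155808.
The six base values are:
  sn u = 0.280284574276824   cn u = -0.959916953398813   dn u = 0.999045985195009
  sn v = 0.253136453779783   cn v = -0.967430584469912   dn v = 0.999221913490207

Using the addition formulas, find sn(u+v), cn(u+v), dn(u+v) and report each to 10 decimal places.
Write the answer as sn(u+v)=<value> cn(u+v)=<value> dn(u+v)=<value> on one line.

m = k² = 0.024276132864
D = 1 − m·sn²u·sn²v = 0.9998777954763762
sn(u+v) = (sn u·cn v·dn v + sn v·cn u·dn u)/D = -0.5137030442606897/0.9998777954763762 = -0.5137658287690486
cn(u+v) = (cn u·cn v − sn u·sn v·dn u·dn v)/D = 0.8578256164302847/0.9998777954763762 = 0.8579304594133796
dn(u+v) = (dn u·dn v − m·sn u·sn v·cn u·cn v)/D = 0.9966691313244547/0.9998777954763762 = 0.9967909436868805

sn(u+v)=-0.5137658288 cn(u+v)=0.8579304594 dn(u+v)=0.9967909437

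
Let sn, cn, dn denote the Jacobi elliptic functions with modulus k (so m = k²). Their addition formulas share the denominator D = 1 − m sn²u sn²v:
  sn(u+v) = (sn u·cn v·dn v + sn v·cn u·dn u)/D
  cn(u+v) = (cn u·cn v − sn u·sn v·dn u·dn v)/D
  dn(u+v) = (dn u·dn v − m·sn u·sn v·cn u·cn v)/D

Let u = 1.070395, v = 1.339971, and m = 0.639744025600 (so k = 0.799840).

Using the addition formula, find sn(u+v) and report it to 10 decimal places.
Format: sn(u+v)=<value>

sn(u+v)=0.9679487341

sn u = 0.8233649586258972, cn u = 0.5675122420767454, dn u = 0.7525280230186536
sn v = 0.9168017985017365, cn v = 0.3993425375088174, dn v = 0.679910883034795
m = k² = 0.6397440256
D = 1 − m·sn²u·sn²v = 0.635462750816217
sn(u+v) = (sn u·cn v·dn v + sn v·cn u·dn u)/D = 0.6150953652389263/0.635462750816217 = 0.9679487341293729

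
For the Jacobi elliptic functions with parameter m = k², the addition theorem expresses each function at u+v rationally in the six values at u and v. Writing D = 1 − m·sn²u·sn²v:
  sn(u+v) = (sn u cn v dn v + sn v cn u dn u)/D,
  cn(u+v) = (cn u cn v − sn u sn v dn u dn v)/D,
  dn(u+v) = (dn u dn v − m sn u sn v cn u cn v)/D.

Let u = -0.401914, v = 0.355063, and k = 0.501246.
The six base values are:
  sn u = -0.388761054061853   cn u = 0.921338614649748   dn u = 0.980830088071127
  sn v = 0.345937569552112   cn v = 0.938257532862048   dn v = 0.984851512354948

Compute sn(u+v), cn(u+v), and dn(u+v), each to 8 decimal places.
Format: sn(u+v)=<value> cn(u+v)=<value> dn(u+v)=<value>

m = k² = 0.251247552516
D = 1 − m·sn²u·sn²v = 0.9954557438719831
sn(u+v) = (sn u·cn v·dn v + sn v·cn u·dn u)/D = -0.04661675697315507/0.9954557438719831 = -0.04682956249951584
cn(u+v) = (cn u·cn v − sn u·sn v·dn u·dn v)/D = 0.9943636236191613/0.9954557438719831 = 0.998902894217503
dn(u+v) = (dn u·dn v − m·sn u·sn v·cn u·cn v)/D = 0.9951814640638122/0.9954557438719831 = 0.9997244681043237

sn(u+v)=-0.04682956 cn(u+v)=0.99890289 dn(u+v)=0.99972447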